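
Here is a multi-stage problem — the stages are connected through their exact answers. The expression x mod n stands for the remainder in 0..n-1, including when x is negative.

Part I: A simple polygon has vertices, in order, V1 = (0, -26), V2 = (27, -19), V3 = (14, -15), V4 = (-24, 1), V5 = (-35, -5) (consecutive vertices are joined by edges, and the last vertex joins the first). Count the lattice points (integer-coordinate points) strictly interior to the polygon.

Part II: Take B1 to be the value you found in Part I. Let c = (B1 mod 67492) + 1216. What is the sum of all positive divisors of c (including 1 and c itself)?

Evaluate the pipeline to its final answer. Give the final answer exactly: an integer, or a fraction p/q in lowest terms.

Part I: cross terms: (0*-19 - 27*-26)=702, (27*-15 - 14*-19)=-139, (14*1 - -24*-15)=-346, (-24*-5 - -35*1)=155, (-35*-26 - 0*-5)=910; twice the area = |1282| = 1282; area = 641; boundary points = 1 + 1 + 2 + 1 + 7 = 12; strictly interior points = area - boundary/2 + 1 = 636; answer 636
Part II: B1 = 636; c = 1852; 1852 = 2^2 * 463; sigma = (1 + 2 + 4) * (1 + 463) = 7 * 464 = 3248; answer 3248

3248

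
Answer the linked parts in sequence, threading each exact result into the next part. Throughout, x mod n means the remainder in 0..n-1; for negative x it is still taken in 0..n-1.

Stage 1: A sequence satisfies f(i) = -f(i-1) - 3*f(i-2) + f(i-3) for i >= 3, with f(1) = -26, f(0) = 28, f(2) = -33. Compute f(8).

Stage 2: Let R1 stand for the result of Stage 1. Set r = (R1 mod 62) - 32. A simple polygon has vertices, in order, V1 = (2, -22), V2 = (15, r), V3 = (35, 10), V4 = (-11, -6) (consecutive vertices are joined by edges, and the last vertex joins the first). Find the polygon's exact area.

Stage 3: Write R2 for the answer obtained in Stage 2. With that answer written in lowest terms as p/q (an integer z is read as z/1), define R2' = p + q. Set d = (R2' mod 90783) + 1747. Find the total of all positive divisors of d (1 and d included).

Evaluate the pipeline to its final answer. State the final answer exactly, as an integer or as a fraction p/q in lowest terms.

6138

Stage 1: f(3) = -1*(-33) - 3*(-26) + 1*(28) = 139; iterating: f(3)=139, f(4)=-66, f(5)=-384, f(6)=721, f(7)=365, f(8)=-2912; answer -2912
Stage 2: R1 = -2912; r = -30; cross terms: (2*-30 - 15*-22)=270, (15*10 - 35*-30)=1200, (35*-6 - -11*10)=-100, (-11*-22 - 2*-6)=254; twice the area = |1624| = 1624; area = 812; answer 812
Stage 3: R2 = 812; threaded value p + q = 813; d = 2560; 2560 = 2^9 * 5; sigma = (1 + 2 + 4 + 8 + 16 + 32 + 64 + 128 + 256 + 512) * (1 + 5) = 1023 * 6 = 6138; answer 6138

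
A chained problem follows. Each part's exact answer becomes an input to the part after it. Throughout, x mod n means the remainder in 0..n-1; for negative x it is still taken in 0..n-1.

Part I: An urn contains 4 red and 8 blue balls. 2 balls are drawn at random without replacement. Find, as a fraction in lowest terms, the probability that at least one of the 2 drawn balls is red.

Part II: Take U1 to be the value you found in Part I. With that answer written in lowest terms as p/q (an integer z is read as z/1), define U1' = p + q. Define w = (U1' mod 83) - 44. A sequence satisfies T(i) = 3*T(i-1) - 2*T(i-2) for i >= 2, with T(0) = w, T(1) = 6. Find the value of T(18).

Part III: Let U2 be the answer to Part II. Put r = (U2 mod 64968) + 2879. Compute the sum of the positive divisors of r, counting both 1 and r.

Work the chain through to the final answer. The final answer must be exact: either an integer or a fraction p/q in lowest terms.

63314

Part I: total draws C(12,2) = 66; complement C(8,2) = 28; favorable 66 - 28 = 38; P = 19/33; answer 19/33
Part II: U1 = 19/33; threaded value p + q = 52; w = 8; T(2) = 3*(6) - 2*(8) = 2; iterating: T(2)=2, T(3)=-6, T(4)=-22, T(5)=-54, T(6)=-118, T(7)=-246, T(8)=-502, T(9)=-1014, T(10)=-2038, T(11)=-4086, T(12)=-8182, T(13)=-16374, T(14)=-32758, T(15)=-65526, T(16)=-131062, T(17)=-262134, T(18)=-524278; answer -524278
Part III: U2 = -524278; r = 63313; 63313 is prime, so its only divisors are 1 and 63313; sigma = 1 + 63313 = 63314; answer 63314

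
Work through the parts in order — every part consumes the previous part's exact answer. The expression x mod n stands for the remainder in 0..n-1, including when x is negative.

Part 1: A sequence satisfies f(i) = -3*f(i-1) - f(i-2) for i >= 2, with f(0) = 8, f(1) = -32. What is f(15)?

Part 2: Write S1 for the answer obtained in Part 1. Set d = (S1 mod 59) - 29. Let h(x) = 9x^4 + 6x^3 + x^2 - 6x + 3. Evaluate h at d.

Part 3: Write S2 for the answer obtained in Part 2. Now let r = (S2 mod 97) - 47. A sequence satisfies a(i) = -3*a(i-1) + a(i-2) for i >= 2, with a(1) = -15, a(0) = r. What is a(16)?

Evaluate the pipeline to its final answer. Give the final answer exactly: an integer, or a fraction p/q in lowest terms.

1187571945

Part 1: f(2) = -3*(-32) - 1*(8) = 88; iterating: f(2)=88, f(3)=-232, f(4)=608, f(5)=-1592, f(6)=4168, f(7)=-10912, f(8)=28568, f(9)=-74792, f(10)=195808, f(11)=-512632, f(12)=1342088, f(13)=-3513632, f(14)=9198808, f(15)=-24082792; answer -24082792
Part 2: S1 = -24082792; d = -24; 9*(-24)^4 + 6*(-24)^3 + 1*(-24)^2 - 6*(-24)^1 + 3 = (2985984) + (-82944) + (576) + (144) + (3) = 2903763; answer 2903763
Part 3: S2 = 2903763; r = 21; a(2) = -3*(-15) + 1*(21) = 66; iterating: a(2)=66, a(3)=-213, a(4)=705, a(5)=-2328, a(6)=7689, a(7)=-25395, a(8)=83874, a(9)=-277017, a(10)=914925, a(11)=-3021792, a(12)=9980301, a(13)=-32962695, a(14)=108868386, a(15)=-359567853, a(16)=1187571945; answer 1187571945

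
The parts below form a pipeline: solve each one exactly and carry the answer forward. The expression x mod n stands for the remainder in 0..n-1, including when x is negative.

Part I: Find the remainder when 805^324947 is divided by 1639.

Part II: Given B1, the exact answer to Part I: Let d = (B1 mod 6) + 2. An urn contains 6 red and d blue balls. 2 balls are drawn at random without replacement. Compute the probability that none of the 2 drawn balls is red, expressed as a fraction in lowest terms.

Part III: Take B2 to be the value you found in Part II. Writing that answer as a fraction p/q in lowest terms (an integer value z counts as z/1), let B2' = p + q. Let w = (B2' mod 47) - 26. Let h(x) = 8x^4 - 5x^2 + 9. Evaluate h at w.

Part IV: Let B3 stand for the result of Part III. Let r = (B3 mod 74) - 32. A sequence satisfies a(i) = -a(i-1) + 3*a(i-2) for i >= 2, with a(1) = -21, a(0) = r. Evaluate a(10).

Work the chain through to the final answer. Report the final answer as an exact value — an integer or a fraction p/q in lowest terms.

18243

Part I: squarings mod 1639: 805^1=805, 805^2=620, 805^4=874, 805^8=102, 805^16=570, 805^32=378, 805^64=291, 805^128=1092, 805^256=911, 805^512=587, 805^1024=379, 805^2048=1048, 805^4096=174, 805^8192=774, 805^16384=841, 805^32768=872, 805^65536=1527, 805^131072=1071, 805^262144=1380; 805^324947 = 805^1 * 805^2 * 805^16 * 805^64 * 805^256 * 805^1024 * 805^4096 * 805^8192 * 805^16384 * 805^32768 * 805^262144 = 667 (mod 1639); answer 667
Part II: B1 = 667; d = 3; total draws C(9,2) = 36; favorable C(3,2) = 3; P = 1/12; answer 1/12
Part III: B2 = 1/12; threaded value p + q = 13; w = -13; 8*(-13)^4 - 5*(-13)^2 + 9 = (228488) + (-845) + (9) = 227652; answer 227652
Part IV: B3 = 227652; r = -4; a(2) = -1*(-21) + 3*(-4) = 9; iterating: a(2)=9, a(3)=-72, a(4)=99, a(5)=-315, a(6)=612, a(7)=-1557, a(8)=3393, a(9)=-8064, a(10)=18243; answer 18243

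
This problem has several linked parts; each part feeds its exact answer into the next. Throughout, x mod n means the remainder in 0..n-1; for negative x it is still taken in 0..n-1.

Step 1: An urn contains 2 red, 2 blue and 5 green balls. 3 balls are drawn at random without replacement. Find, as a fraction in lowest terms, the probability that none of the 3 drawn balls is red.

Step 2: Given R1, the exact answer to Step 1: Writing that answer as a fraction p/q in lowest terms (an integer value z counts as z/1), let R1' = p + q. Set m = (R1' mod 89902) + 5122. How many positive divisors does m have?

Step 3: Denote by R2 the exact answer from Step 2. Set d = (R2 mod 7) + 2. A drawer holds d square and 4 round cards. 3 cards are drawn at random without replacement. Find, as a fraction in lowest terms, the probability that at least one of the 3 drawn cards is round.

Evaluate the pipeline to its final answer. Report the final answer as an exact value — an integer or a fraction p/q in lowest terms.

41/55

Step 1: total draws C(9,3) = 84; favorable C(7,3) = 35; P = 5/12; answer 5/12
Step 2: R1 = 5/12; threaded value p + q = 17; m = 5139; 5139 = 3^2 * 571; number of divisors = (2+1) * (1+1) = 6; answer 6
Step 3: R2 = 6; d = 8; total draws C(12,3) = 220; complement C(8,3) = 56; favorable 220 - 56 = 164; P = 41/55; answer 41/55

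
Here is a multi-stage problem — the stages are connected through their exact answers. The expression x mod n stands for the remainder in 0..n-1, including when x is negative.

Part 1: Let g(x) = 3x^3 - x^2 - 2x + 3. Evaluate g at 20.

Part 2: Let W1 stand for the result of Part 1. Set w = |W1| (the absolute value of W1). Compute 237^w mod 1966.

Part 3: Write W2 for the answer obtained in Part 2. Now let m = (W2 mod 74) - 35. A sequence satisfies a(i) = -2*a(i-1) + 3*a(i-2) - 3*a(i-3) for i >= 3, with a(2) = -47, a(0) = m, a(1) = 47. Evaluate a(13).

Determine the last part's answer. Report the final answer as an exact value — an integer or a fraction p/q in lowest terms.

26011201

Part 1: 3*(20)^3 - 1*(20)^2 - 2*(20)^1 + 3 = (24000) + (-400) + (-40) + (3) = 23563; answer 23563
Part 2: W1 = 23563; w = 23563; squarings mod 1966: 237^1=237, 237^2=1121, 237^4=367, 237^8=1001, 237^16=1307, 237^32=1761, 237^64=739, 237^128=1539, 237^256=1457, 237^512=1535, 237^1024=957, 237^2048=1659, 237^4096=1847, 237^8192=399, 237^16384=1921; 237^23563 = 237^1 * 237^2 * 237^8 * 237^1024 * 237^2048 * 237^4096 * 237^16384 = 1817 (mod 1966); answer 1817
Part 3: W2 = 1817; m = 6; a(3) = -2*(-47) + 3*(47) - 3*(6) = 217; iterating: a(3)=217, a(4)=-716, a(5)=2224, a(6)=-7247, a(7)=23314, a(8)=-75041, a(9)=241765, a(10)=-778595, a(11)=2507608, a(12)=-8076296, a(13)=26011201; answer 26011201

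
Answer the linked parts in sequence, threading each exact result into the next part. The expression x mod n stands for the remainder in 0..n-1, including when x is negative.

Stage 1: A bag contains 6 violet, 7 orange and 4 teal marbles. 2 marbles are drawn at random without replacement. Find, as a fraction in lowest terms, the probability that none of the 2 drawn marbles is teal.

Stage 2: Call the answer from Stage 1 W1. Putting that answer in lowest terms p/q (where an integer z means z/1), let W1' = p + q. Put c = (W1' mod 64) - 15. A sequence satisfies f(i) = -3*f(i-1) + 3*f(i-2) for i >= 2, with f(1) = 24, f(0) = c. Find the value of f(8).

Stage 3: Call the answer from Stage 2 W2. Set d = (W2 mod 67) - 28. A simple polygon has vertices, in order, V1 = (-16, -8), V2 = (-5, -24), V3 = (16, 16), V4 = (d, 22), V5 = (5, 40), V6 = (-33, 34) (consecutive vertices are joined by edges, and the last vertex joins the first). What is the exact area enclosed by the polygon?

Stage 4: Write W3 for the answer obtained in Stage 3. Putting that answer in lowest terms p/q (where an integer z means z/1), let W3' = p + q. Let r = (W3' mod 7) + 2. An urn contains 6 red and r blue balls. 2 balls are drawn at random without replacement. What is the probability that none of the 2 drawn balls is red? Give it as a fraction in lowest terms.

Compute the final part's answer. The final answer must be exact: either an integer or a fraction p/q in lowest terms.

2/11

Stage 1: total draws C(17,2) = 136; favorable C(13,2) = 78; P = 39/68; answer 39/68
Stage 2: W1 = 39/68; threaded value p + q = 107; c = 28; f(2) = -3*(24) + 3*(28) = 12; iterating: f(2)=12, f(3)=36, f(4)=-72, f(5)=324, f(6)=-1188, f(7)=4536, f(8)=-17172; answer -17172
Stage 3: W2 = -17172; d = 19; cross terms: (-16*-24 - -5*-8)=344, (-5*16 - 16*-24)=304, (16*22 - 19*16)=48, (19*40 - 5*22)=650, (5*34 - -33*40)=1490, (-33*-8 - -16*34)=808; twice the area = |3644| = 3644; area = 1822; answer 1822
Stage 4: W3 = 1822; threaded value p + q = 1823; r = 5; total draws C(11,2) = 55; favorable C(5,2) = 10; P = 2/11; answer 2/11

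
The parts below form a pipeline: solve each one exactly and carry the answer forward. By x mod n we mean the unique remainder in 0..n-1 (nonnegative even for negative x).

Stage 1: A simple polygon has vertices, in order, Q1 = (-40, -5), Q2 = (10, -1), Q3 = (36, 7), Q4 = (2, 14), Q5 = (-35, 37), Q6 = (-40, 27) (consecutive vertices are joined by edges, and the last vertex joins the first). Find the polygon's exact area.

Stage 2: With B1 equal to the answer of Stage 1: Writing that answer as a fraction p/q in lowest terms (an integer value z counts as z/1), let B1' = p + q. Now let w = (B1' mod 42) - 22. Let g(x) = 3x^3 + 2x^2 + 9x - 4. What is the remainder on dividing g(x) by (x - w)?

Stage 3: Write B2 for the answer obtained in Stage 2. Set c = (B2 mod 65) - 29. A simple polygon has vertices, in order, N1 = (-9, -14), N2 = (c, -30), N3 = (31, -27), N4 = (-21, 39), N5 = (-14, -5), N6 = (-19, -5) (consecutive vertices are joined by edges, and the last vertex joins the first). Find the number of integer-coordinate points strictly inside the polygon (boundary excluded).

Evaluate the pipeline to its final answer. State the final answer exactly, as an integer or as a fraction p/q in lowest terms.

1457

Stage 1: cross terms: (-40*-1 - 10*-5)=90, (10*7 - 36*-1)=106, (36*14 - 2*7)=490, (2*37 - -35*14)=564, (-35*27 - -40*37)=535, (-40*-5 - -40*27)=1280; twice the area = |3065| = 3065; area = 3065/2; answer 3065/2
Stage 2: B1 = 3065/2; threaded value p + q = 3067; w = -21; remainder = value at the root: 3*(-21)^3 + 2*(-21)^2 + 9*(-21)^1 - 4 = (-27783) + (882) + (-189) + (-4) = -27094; answer -27094
Stage 3: B2 = -27094; c = -18; cross terms: (-9*-30 - -18*-14)=18, (-18*-27 - 31*-30)=1416, (31*39 - -21*-27)=642, (-21*-5 - -14*39)=651, (-14*-5 - -19*-5)=-25, (-19*-14 - -9*-5)=221; twice the area = |2923| = 2923; area = 2923/2; boundary points = 1 + 1 + 2 + 1 + 5 + 1 = 11; strictly interior points = area - boundary/2 + 1 = 1457; answer 1457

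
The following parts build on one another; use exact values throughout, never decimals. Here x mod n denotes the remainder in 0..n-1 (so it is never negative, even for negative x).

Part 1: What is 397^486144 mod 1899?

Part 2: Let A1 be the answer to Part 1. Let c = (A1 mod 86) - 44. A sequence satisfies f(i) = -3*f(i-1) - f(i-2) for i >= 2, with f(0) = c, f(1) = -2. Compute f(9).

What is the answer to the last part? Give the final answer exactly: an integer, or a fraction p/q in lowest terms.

Part 1: squarings mod 1899: 397^1=397, 397^2=1891, 397^4=64, 397^8=298, 397^16=1450, 397^32=307, 397^64=1198, 397^128=1459, 397^256=1801, 397^512=109, 397^1024=487, 397^2048=1693, 397^4096=658, 397^8192=1891, 397^16384=64, 397^32768=298, 397^65536=1450, 397^131072=307, 397^262144=1198; 397^486144 = 397^256 * 397^512 * 397^2048 * 397^8192 * 397^16384 * 397^65536 * 397^131072 * 397^262144 = 1198 (mod 1899); answer 1198
Part 2: A1 = 1198; c = 36; f(2) = -3*(-2) - 1*(36) = -30; iterating: f(2)=-30, f(3)=92, f(4)=-246, f(5)=646, f(6)=-1692, f(7)=4430, f(8)=-11598, f(9)=30364; answer 30364

30364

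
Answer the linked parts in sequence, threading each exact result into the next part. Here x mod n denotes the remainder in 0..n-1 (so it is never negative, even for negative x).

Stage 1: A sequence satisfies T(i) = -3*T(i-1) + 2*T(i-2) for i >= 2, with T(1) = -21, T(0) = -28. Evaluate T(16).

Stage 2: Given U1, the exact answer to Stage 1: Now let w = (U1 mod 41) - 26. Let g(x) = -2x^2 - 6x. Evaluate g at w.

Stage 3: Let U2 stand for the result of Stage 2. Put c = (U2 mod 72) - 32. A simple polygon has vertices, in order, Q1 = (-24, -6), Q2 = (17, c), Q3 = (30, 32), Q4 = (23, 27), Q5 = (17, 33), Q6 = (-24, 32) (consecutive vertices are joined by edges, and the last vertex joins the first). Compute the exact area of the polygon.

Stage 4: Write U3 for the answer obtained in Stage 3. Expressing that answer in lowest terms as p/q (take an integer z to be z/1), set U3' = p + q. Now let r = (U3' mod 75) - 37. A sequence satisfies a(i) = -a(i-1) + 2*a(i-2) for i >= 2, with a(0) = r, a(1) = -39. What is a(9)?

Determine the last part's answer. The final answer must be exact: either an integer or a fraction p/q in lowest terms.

Stage 1: T(2) = -3*(-21) + 2*(-28) = 7; iterating: T(2)=7, T(3)=-63, T(4)=203, T(5)=-735, T(6)=2611, T(7)=-9303, T(8)=33131, T(9)=-117999, T(10)=420259, T(11)=-1496775, T(12)=5330843, T(13)=-18986079, T(14)=67619923, T(15)=-240831927, T(16)=857735627; answer 857735627
Stage 2: U1 = 857735627; w = -20; -2*(-20)^2 - 6*(-20)^1 = (-800) + (120) = -680; answer -680
Stage 3: U2 = -680; c = 8; cross terms: (-24*8 - 17*-6)=-90, (17*32 - 30*8)=304, (30*27 - 23*32)=74, (23*33 - 17*27)=300, (17*32 - -24*33)=1336, (-24*-6 - -24*32)=912; twice the area = |2836| = 2836; area = 1418; answer 1418
Stage 4: U3 = 1418; threaded value p + q = 1419; r = 32; a(2) = -1*(-39) + 2*(32) = 103; iterating: a(2)=103, a(3)=-181, a(4)=387, a(5)=-749, a(6)=1523, a(7)=-3021, a(8)=6067, a(9)=-12109; answer -12109

-12109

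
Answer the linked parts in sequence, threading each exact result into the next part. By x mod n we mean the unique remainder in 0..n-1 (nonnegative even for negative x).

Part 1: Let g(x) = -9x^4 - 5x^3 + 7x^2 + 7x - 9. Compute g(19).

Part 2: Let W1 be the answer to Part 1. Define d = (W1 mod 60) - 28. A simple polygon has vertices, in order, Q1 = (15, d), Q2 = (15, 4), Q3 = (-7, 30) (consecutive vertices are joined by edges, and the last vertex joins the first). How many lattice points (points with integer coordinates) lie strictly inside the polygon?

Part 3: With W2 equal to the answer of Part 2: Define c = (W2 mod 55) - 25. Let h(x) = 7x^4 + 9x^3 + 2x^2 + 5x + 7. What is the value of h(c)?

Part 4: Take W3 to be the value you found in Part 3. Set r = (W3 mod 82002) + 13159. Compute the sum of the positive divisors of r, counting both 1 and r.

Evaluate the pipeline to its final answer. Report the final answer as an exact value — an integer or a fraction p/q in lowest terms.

57900

Part 1: -9*(19)^4 - 5*(19)^3 + 7*(19)^2 + 7*(19)^1 - 9 = (-1172889) + (-34295) + (2527) + (133) + (-9) = -1204533; answer -1204533
Part 2: W1 = -1204533; d = -1; cross terms: (15*4 - 15*-1)=75, (15*30 - -7*4)=478, (-7*-1 - 15*30)=-443; twice the area = |110| = 110; area = 55; boundary points = 5 + 2 + 1 = 8; strictly interior points = area - boundary/2 + 1 = 52; answer 52
Part 3: W2 = 52; c = 27; 7*(27)^4 + 9*(27)^3 + 2*(27)^2 + 5*(27)^1 + 7 = (3720087) + (177147) + (1458) + (135) + (7) = 3898834; answer 3898834
Part 4: W3 = 3898834; r = 57899; 57899 is prime, so its only divisors are 1 and 57899; sigma = 1 + 57899 = 57900; answer 57900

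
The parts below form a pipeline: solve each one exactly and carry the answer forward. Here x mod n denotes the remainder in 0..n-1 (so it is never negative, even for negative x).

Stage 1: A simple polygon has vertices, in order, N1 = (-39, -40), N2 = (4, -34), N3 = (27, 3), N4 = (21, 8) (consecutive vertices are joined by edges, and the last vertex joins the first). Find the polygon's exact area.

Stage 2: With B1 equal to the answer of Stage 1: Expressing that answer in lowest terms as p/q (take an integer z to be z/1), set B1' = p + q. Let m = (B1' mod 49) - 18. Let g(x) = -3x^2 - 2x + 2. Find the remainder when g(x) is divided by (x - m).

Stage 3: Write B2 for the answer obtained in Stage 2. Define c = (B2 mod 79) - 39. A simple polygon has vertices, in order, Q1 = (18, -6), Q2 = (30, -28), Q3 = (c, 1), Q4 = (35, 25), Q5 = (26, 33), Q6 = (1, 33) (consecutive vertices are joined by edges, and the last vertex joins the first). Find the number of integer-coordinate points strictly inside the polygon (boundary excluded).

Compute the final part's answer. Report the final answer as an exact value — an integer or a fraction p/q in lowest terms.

1033

Stage 1: cross terms: (-39*-34 - 4*-40)=1486, (4*3 - 27*-34)=930, (27*8 - 21*3)=153, (21*-40 - -39*8)=-528; twice the area = |2041| = 2041; area = 2041/2; answer 2041/2
Stage 2: B1 = 2041/2; threaded value p + q = 2043; m = 16; remainder = value at the root: -3*(16)^2 - 2*(16)^1 + 2 = (-768) + (-32) + (2) = -798; answer -798
Stage 3: B2 = -798; c = 32; cross terms: (18*-28 - 30*-6)=-324, (30*1 - 32*-28)=926, (32*25 - 35*1)=765, (35*33 - 26*25)=505, (26*33 - 1*33)=825, (1*-6 - 18*33)=-600; twice the area = |2097| = 2097; area = 2097/2; boundary points = 2 + 1 + 3 + 1 + 25 + 1 = 33; strictly interior points = area - boundary/2 + 1 = 1033; answer 1033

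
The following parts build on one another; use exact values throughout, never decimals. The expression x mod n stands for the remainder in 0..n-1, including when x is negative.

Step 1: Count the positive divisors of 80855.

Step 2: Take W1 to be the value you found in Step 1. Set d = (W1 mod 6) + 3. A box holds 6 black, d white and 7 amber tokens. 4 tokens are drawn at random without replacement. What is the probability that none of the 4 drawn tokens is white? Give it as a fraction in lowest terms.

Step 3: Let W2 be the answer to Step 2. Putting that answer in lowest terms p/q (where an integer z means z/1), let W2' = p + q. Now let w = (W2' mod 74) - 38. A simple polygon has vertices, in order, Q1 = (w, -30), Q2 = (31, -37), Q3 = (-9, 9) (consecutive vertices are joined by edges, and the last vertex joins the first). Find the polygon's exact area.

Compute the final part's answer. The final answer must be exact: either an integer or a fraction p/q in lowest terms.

1102

Step 1: 80855 = 5 * 103 * 157; number of divisors = (1+1) * (1+1) * (1+1) = 8; answer 8
Step 2: W1 = 8; d = 5; total draws C(18,4) = 3060; favorable C(13,4) = 715; P = 143/612; answer 143/612
Step 3: W2 = 143/612; threaded value p + q = 755; w = -23; cross terms: (-23*-37 - 31*-30)=1781, (31*9 - -9*-37)=-54, (-9*-30 - -23*9)=477; twice the area = |2204| = 2204; area = 1102; answer 1102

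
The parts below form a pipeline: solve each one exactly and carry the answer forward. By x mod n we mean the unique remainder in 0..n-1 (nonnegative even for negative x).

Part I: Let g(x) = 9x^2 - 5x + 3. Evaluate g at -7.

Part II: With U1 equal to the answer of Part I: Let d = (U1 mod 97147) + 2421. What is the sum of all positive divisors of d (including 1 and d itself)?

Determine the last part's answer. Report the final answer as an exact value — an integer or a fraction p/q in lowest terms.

6510

Part I: 9*(-7)^2 - 5*(-7)^1 + 3 = (441) + (35) + (3) = 479; answer 479
Part II: U1 = 479; d = 2900; 2900 = 2^2 * 5^2 * 29; sigma = (1 + 2 + 4) * (1 + 5 + 25) * (1 + 29) = 7 * 31 * 30 = 6510; answer 6510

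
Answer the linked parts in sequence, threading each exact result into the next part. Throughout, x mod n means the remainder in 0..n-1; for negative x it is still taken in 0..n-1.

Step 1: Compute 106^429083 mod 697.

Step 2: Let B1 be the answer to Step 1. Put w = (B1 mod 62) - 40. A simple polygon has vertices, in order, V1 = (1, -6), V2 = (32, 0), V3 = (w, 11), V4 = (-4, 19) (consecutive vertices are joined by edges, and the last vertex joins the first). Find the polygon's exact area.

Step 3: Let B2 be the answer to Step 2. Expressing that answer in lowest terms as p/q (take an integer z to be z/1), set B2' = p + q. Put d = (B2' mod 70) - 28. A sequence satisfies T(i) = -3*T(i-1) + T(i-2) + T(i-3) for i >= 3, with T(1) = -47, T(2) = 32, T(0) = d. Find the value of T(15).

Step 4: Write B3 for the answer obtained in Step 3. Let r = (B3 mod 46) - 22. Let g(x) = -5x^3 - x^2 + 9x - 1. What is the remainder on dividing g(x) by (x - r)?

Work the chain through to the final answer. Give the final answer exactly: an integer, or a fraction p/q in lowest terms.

8387

Step 1: squarings mod 697: 106^1=106, 106^2=84, 106^4=86, 106^8=426, 106^16=256, 106^32=18, 106^64=324, 106^128=426, 106^256=256, 106^512=18, 106^1024=324, 106^2048=426, 106^4096=256, 106^8192=18, 106^16384=324, 106^32768=426, 106^65536=256, 106^131072=18, 106^262144=324; 106^429083 = 106^1 * 106^2 * 106^8 * 106^16 * 106^1024 * 106^2048 * 106^32768 * 106^131072 * 106^262144 = 540 (mod 697); answer 540
Step 2: B1 = 540; w = 4; cross terms: (1*0 - 32*-6)=192, (32*11 - 4*0)=352, (4*19 - -4*11)=120, (-4*-6 - 1*19)=5; twice the area = |669| = 669; area = 669/2; answer 669/2
Step 3: B2 = 669/2; threaded value p + q = 671; d = 13; T(3) = -3*(32) + 1*(-47) + 1*(13) = -130; iterating: T(3)=-130, T(4)=375, T(5)=-1223, T(6)=3914, T(7)=-12590, T(8)=40461, T(9)=-130059, T(10)=418048, T(11)=-1343742, T(12)=4319215, T(13)=-13883339, T(14)=44625490, T(15)=-143440594; answer -143440594
Step 4: B3 = -143440594; r = -12; remainder = value at the root: -5*(-12)^3 - 1*(-12)^2 + 9*(-12)^1 - 1 = (8640) + (-144) + (-108) + (-1) = 8387; answer 8387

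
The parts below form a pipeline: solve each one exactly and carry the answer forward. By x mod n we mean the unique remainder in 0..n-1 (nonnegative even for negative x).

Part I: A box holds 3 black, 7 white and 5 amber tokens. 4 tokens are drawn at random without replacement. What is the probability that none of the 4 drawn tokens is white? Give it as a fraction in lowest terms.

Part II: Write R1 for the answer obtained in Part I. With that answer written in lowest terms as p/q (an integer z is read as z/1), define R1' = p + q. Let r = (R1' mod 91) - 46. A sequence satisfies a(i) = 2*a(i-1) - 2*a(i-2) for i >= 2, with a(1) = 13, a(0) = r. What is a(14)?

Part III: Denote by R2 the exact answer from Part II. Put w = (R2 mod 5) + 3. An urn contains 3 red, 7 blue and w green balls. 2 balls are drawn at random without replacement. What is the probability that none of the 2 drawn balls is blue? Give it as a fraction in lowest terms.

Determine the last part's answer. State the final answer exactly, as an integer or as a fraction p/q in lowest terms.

3/13

Part I: total draws C(15,4) = 1365; favorable C(8,4) = 70; P = 2/39; answer 2/39
Part II: R1 = 2/39; threaded value p + q = 41; r = -5; a(2) = 2*(13) - 2*(-5) = 36; iterating: a(2)=36, a(3)=46, a(4)=20, a(5)=-52, a(6)=-144, a(7)=-184, a(8)=-80, a(9)=208, a(10)=576, a(11)=736, a(12)=320, a(13)=-832, a(14)=-2304; answer -2304
Part III: R2 = -2304; w = 4; total draws C(14,2) = 91; favorable C(7,2) = 21; P = 3/13; answer 3/13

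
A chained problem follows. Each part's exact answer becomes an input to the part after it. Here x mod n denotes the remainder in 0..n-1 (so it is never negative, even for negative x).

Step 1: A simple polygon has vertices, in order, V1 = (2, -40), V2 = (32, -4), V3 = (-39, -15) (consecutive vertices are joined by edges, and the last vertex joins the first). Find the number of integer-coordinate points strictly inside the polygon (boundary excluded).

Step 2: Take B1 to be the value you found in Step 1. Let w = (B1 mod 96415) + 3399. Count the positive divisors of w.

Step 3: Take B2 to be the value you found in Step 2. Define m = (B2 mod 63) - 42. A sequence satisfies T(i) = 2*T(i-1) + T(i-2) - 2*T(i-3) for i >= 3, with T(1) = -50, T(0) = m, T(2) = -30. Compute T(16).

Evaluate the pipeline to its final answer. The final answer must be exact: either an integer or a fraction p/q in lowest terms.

Step 1: cross terms: (2*-4 - 32*-40)=1272, (32*-15 - -39*-4)=-636, (-39*-40 - 2*-15)=1590; twice the area = |2226| = 2226; area = 1113; boundary points = 6 + 1 + 1 = 8; strictly interior points = area - boundary/2 + 1 = 1110; answer 1110
Step 2: B1 = 1110; w = 4509; 4509 = 3^3 * 167; number of divisors = (3+1) * (1+1) = 8; answer 8
Step 3: B2 = 8; m = -34; T(3) = 2*(-30) + 1*(-50) - 2*(-34) = -42; iterating: T(3)=-42, T(4)=-14, T(5)=-10, T(6)=50, T(7)=118, T(8)=306, T(9)=630, T(10)=1330, T(11)=2678, T(12)=5426, T(13)=10870, T(14)=21810, T(15)=43638, T(16)=87346; answer 87346

87346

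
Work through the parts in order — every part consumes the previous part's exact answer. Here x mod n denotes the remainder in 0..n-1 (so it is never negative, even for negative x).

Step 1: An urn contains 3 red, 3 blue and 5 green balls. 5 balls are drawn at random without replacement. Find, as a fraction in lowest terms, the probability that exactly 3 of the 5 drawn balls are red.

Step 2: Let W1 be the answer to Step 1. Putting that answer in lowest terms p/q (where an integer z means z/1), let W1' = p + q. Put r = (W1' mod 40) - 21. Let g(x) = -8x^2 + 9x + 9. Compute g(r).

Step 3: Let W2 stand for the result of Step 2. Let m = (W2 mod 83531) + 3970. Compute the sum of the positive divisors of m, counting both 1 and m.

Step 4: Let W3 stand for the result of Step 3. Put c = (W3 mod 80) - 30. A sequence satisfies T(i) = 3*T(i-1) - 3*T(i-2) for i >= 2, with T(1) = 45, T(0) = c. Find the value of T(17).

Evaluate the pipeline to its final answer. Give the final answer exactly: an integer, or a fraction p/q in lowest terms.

Step 1: total draws C(11,5) = 462; favorable C(3,3)*C(8,2) = 28; P = 2/33; answer 2/33
Step 2: W1 = 2/33; threaded value p + q = 35; r = 14; -8*(14)^2 + 9*(14)^1 + 9 = (-1568) + (126) + (9) = -1433; answer -1433
Step 3: W2 = -1433; m = 86068; 86068 = 2^2 * 21517; sigma = (1 + 2 + 4) * (1 + 21517) = 7 * 21518 = 150626; answer 150626
Step 4: W3 = 150626; c = 36; T(2) = 3*(45) - 3*(36) = 27; iterating: T(2)=27, T(3)=-54, T(4)=-243, T(5)=-567, T(6)=-972, T(7)=-1215, T(8)=-729, T(9)=1458, T(10)=6561, T(11)=15309, T(12)=26244, T(13)=32805, T(14)=19683, T(15)=-39366, T(16)=-177147, T(17)=-413343; answer -413343

-413343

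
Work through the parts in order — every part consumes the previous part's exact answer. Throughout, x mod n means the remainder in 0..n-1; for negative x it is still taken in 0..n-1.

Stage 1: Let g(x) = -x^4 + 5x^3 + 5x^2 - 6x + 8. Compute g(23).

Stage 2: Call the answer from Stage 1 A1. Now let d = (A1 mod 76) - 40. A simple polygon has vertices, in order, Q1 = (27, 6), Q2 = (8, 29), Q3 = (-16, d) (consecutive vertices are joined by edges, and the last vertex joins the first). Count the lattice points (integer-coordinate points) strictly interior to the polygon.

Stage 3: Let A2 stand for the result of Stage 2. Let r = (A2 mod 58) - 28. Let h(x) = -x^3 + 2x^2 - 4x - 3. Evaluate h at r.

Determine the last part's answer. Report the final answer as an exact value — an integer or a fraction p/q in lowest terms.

Stage 1: -1*(23)^4 + 5*(23)^3 + 5*(23)^2 - 6*(23)^1 + 8 = (-279841) + (60835) + (2645) + (-138) + (8) = -216491; answer -216491
Stage 2: A1 = -216491; d = -7; cross terms: (27*29 - 8*6)=735, (8*-7 - -16*29)=408, (-16*6 - 27*-7)=93; twice the area = |1236| = 1236; area = 618; boundary points = 1 + 12 + 1 = 14; strictly interior points = area - boundary/2 + 1 = 612; answer 612
Stage 3: A2 = 612; r = 4; -1*(4)^3 + 2*(4)^2 - 4*(4)^1 - 3 = (-64) + (32) + (-16) + (-3) = -51; answer -51

-51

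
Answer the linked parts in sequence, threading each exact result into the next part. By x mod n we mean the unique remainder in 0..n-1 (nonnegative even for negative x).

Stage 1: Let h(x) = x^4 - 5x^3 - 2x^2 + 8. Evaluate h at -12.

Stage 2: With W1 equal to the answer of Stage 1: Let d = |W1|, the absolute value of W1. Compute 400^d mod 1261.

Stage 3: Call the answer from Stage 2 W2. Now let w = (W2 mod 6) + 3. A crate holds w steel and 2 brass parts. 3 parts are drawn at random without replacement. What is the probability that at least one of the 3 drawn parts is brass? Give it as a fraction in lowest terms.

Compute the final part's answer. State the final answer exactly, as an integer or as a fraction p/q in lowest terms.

8/15

Stage 1: 1*(-12)^4 - 5*(-12)^3 - 2*(-12)^2 + 8 = (20736) + (8640) + (-288) + (8) = 29096; answer 29096
Stage 2: W1 = 29096; d = 29096; squarings mod 1261: 400^1=400, 400^2=1114, 400^4=172, 400^8=581, 400^16=874, 400^32=971, 400^64=874, 400^128=971, 400^256=874, 400^512=971, 400^1024=874, 400^2048=971, 400^4096=874, 400^8192=971, 400^16384=874; 400^29096 = 400^8 * 400^32 * 400^128 * 400^256 * 400^4096 * 400^8192 * 400^16384 = 581 (mod 1261); answer 581
Stage 3: W2 = 581; w = 8; total draws C(10,3) = 120; complement C(8,3) = 56; favorable 120 - 56 = 64; P = 8/15; answer 8/15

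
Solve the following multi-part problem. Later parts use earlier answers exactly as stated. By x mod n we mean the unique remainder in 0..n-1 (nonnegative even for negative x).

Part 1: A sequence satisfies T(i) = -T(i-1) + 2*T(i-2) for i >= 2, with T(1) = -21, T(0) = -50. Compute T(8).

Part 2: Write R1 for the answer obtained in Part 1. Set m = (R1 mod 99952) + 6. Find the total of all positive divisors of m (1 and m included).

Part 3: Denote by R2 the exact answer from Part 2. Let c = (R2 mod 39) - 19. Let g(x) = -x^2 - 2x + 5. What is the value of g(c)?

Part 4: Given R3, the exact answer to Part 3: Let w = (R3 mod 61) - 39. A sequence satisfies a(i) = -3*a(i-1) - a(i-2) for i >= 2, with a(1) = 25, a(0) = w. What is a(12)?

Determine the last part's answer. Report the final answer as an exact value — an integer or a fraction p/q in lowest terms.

Part 1: T(2) = -1*(-21) + 2*(-50) = -79; iterating: T(2)=-79, T(3)=37, T(4)=-195, T(5)=269, T(6)=-659, T(7)=1197, T(8)=-2515; answer -2515
Part 2: R1 = -2515; m = 97443; 97443 = 3^5 * 401; sigma = (1 + 3 + 9 + 27 + 81 + 243) * (1 + 401) = 364 * 402 = 146328; answer 146328
Part 3: R2 = 146328; c = -19; -1*(-19)^2 - 2*(-19)^1 + 5 = (-361) + (38) + (5) = -318; answer -318
Part 4: R3 = -318; w = 9; a(2) = -3*(25) - 1*(9) = -84; iterating: a(2)=-84, a(3)=227, a(4)=-597, a(5)=1564, a(6)=-4095, a(7)=10721, a(8)=-28068, a(9)=73483, a(10)=-192381, a(11)=503660, a(12)=-1318599; answer -1318599

-1318599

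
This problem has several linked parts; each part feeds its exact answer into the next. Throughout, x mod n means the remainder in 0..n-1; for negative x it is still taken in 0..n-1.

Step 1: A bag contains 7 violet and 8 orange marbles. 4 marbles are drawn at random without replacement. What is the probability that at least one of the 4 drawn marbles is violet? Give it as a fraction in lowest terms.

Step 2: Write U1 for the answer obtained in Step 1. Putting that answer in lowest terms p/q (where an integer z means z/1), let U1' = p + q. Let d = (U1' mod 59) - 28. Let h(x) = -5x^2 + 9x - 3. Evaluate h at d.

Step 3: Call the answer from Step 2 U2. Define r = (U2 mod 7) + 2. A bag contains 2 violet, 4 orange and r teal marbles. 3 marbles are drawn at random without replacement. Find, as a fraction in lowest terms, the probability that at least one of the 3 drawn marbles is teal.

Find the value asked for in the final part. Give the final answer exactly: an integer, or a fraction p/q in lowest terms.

Step 1: total draws C(15,4) = 1365; complement C(8,4) = 70; favorable 1365 - 70 = 1295; P = 37/39; answer 37/39
Step 2: U1 = 37/39; threaded value p + q = 76; d = -11; -5*(-11)^2 + 9*(-11)^1 - 3 = (-605) + (-99) + (-3) = -707; answer -707
Step 3: U2 = -707; r = 2; total draws C(8,3) = 56; complement C(6,3) = 20; favorable 56 - 20 = 36; P = 9/14; answer 9/14

9/14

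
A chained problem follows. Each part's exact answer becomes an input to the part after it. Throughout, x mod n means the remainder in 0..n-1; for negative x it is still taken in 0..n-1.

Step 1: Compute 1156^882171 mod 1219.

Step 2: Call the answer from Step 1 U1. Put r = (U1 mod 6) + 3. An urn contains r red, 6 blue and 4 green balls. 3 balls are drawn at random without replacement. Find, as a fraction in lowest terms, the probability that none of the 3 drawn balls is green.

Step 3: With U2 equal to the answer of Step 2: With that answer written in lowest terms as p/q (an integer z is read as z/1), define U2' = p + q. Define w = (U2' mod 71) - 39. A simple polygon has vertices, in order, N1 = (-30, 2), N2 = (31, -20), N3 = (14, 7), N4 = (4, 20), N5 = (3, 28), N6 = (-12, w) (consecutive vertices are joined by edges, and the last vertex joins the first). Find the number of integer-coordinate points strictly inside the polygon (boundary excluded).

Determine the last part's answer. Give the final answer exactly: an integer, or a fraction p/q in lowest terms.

Step 1: squarings mod 1219: 1156^1=1156, 1156^2=312, 1156^4=1043, 1156^8=501, 1156^16=1106, 1156^32=579, 1156^64=16, 1156^128=256, 1156^256=929, 1156^512=1208, 1156^1024=121, 1156^2048=13, 1156^4096=169, 1156^8192=524, 1156^16384=301, 1156^32768=395, 1156^65536=1212, 1156^131072=49, 1156^262144=1182, 1156^524288=150; 1156^882171 = 1156^1 * 1156^2 * 1156^8 * 1156^16 * 1156^32 * 1156^64 * 1156^128 * 1156^256 * 1156^1024 * 1156^4096 * 1156^8192 * 1156^16384 * 1156^65536 * 1156^262144 * 1156^524288 = 123 (mod 1219); answer 123
Step 2: U1 = 123; r = 6; total draws C(16,3) = 560; favorable C(12,3) = 220; P = 11/28; answer 11/28
Step 3: U2 = 11/28; threaded value p + q = 39; w = 0; cross terms: (-30*-20 - 31*2)=538, (31*7 - 14*-20)=497, (14*20 - 4*7)=252, (4*28 - 3*20)=52, (3*0 - -12*28)=336, (-12*2 - -30*0)=-24; twice the area = |1651| = 1651; area = 1651/2; boundary points = 1 + 1 + 1 + 1 + 1 + 2 = 7; strictly interior points = area - boundary/2 + 1 = 823; answer 823

823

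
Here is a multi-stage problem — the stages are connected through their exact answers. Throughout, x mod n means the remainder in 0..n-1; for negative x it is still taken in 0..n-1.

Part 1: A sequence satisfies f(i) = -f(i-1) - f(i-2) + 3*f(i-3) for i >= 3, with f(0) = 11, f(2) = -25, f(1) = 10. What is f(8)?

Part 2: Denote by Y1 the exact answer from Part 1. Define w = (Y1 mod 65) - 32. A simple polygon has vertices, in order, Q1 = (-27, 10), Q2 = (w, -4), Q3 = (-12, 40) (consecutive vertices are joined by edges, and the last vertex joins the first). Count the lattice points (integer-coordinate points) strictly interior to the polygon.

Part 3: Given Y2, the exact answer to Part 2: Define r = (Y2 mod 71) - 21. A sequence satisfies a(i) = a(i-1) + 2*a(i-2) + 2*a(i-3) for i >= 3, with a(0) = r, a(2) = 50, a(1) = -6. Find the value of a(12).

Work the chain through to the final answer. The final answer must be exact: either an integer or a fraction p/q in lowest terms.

127556

Part 1: f(3) = -1*(-25) - 1*(10) + 3*(11) = 48; iterating: f(3)=48, f(4)=7, f(5)=-130, f(6)=267, f(7)=-116, f(8)=-541; answer -541
Part 2: Y1 = -541; w = 12; cross terms: (-27*-4 - 12*10)=-12, (12*40 - -12*-4)=432, (-12*10 - -27*40)=960; twice the area = |1380| = 1380; area = 690; boundary points = 1 + 4 + 15 = 20; strictly interior points = area - boundary/2 + 1 = 681; answer 681
Part 3: Y2 = 681; r = 21; a(3) = 1*(50) + 2*(-6) + 2*(21) = 80; iterating: a(3)=80, a(4)=168, a(5)=428, a(6)=924, a(7)=2116, a(8)=4820, a(9)=10900, a(10)=24772, a(11)=56212, a(12)=127556; answer 127556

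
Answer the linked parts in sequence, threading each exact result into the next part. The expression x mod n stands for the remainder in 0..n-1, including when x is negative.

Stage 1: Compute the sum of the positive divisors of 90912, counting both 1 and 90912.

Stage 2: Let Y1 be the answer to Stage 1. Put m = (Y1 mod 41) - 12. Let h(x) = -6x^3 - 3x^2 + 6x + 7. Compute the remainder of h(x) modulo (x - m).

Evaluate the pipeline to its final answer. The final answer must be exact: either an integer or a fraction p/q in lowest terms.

-35849

Stage 1: 90912 = 2^5 * 3 * 947; sigma = (1 + 2 + 4 + 8 + 16 + 32) * (1 + 3) * (1 + 947) = 63 * 4 * 948 = 238896; answer 238896
Stage 2: Y1 = 238896; m = 18; remainder = value at the root: -6*(18)^3 - 3*(18)^2 + 6*(18)^1 + 7 = (-34992) + (-972) + (108) + (7) = -35849; answer -35849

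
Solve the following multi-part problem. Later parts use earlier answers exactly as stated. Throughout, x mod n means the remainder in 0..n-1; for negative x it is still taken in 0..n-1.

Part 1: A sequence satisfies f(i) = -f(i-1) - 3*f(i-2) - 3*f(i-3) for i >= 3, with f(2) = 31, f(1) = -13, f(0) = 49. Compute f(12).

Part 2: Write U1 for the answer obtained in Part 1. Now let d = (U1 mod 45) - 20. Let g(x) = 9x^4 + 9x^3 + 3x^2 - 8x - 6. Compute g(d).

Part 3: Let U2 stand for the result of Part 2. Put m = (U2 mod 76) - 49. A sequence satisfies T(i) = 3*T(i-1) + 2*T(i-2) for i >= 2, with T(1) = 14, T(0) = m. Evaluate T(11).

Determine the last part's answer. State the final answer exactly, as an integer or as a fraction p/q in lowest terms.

Part 1: f(3) = -1*(31) - 3*(-13) - 3*(49) = -139; iterating: f(3)=-139, f(4)=85, f(5)=239, f(6)=-77, f(7)=-895, f(8)=409, f(9)=2507, f(10)=-1049, f(11)=-7699, f(12)=3325; answer 3325
Part 2: U1 = 3325; d = 20; 9*(20)^4 + 9*(20)^3 + 3*(20)^2 - 8*(20)^1 - 6 = (1440000) + (72000) + (1200) + (-160) + (-6) = 1513034; answer 1513034
Part 3: U2 = 1513034; m = -23; T(2) = 3*(14) + 2*(-23) = -4; iterating: T(2)=-4, T(3)=16, T(4)=40, T(5)=152, T(6)=536, T(7)=1912, T(8)=6808, T(9)=24248, T(10)=86360, T(11)=307576; answer 307576

307576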